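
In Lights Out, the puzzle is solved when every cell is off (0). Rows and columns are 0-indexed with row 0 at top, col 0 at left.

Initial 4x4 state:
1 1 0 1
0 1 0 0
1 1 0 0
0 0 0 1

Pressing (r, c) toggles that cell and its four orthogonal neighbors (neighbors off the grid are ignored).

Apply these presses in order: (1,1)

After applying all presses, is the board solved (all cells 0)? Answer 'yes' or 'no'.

After press 1 at (1,1):
1 0 0 1
1 0 1 0
1 0 0 0
0 0 0 1

Lights still on: 6

Answer: no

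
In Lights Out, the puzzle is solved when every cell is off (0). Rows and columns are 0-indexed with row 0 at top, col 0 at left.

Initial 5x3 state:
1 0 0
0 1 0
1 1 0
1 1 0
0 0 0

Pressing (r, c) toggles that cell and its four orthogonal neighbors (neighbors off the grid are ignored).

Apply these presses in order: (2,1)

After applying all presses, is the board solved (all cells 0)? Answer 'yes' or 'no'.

Answer: no

Derivation:
After press 1 at (2,1):
1 0 0
0 0 0
0 0 1
1 0 0
0 0 0

Lights still on: 3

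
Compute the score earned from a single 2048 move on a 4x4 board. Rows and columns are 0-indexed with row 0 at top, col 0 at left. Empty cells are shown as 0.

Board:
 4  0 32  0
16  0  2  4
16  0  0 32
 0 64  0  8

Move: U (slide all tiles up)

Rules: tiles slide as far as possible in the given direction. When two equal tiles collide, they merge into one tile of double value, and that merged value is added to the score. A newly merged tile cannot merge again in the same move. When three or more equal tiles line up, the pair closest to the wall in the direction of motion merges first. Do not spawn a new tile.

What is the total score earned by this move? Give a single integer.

Slide up:
col 0: [4, 16, 16, 0] -> [4, 32, 0, 0]  score +32 (running 32)
col 1: [0, 0, 0, 64] -> [64, 0, 0, 0]  score +0 (running 32)
col 2: [32, 2, 0, 0] -> [32, 2, 0, 0]  score +0 (running 32)
col 3: [0, 4, 32, 8] -> [4, 32, 8, 0]  score +0 (running 32)
Board after move:
 4 64 32  4
32  0  2 32
 0  0  0  8
 0  0  0  0

Answer: 32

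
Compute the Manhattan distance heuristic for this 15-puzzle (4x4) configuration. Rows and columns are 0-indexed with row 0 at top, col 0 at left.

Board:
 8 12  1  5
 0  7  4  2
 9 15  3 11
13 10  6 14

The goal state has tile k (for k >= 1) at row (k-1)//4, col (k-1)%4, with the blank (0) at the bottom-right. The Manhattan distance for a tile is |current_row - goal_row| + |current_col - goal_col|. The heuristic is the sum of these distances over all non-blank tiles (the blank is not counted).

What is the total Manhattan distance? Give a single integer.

Tile 8: (0,0)->(1,3) = 4
Tile 12: (0,1)->(2,3) = 4
Tile 1: (0,2)->(0,0) = 2
Tile 5: (0,3)->(1,0) = 4
Tile 7: (1,1)->(1,2) = 1
Tile 4: (1,2)->(0,3) = 2
Tile 2: (1,3)->(0,1) = 3
Tile 9: (2,0)->(2,0) = 0
Tile 15: (2,1)->(3,2) = 2
Tile 3: (2,2)->(0,2) = 2
Tile 11: (2,3)->(2,2) = 1
Tile 13: (3,0)->(3,0) = 0
Tile 10: (3,1)->(2,1) = 1
Tile 6: (3,2)->(1,1) = 3
Tile 14: (3,3)->(3,1) = 2
Sum: 4 + 4 + 2 + 4 + 1 + 2 + 3 + 0 + 2 + 2 + 1 + 0 + 1 + 3 + 2 = 31

Answer: 31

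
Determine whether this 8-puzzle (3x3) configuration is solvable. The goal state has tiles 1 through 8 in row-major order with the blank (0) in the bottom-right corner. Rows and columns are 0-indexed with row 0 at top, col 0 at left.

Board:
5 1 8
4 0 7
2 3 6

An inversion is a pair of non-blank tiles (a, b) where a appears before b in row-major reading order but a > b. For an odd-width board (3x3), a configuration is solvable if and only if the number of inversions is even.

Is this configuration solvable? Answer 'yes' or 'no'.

Inversions (pairs i<j in row-major order where tile[i] > tile[j] > 0): 14
14 is even, so the puzzle is solvable.

Answer: yes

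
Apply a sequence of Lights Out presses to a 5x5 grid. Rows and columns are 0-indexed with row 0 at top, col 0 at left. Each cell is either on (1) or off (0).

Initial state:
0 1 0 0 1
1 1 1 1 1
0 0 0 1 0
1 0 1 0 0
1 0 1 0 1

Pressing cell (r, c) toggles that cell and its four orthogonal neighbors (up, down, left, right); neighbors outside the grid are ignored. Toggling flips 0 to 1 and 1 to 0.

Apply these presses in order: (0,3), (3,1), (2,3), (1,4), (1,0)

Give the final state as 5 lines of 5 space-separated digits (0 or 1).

After press 1 at (0,3):
0 1 1 1 0
1 1 1 0 1
0 0 0 1 0
1 0 1 0 0
1 0 1 0 1

After press 2 at (3,1):
0 1 1 1 0
1 1 1 0 1
0 1 0 1 0
0 1 0 0 0
1 1 1 0 1

After press 3 at (2,3):
0 1 1 1 0
1 1 1 1 1
0 1 1 0 1
0 1 0 1 0
1 1 1 0 1

After press 4 at (1,4):
0 1 1 1 1
1 1 1 0 0
0 1 1 0 0
0 1 0 1 0
1 1 1 0 1

After press 5 at (1,0):
1 1 1 1 1
0 0 1 0 0
1 1 1 0 0
0 1 0 1 0
1 1 1 0 1

Answer: 1 1 1 1 1
0 0 1 0 0
1 1 1 0 0
0 1 0 1 0
1 1 1 0 1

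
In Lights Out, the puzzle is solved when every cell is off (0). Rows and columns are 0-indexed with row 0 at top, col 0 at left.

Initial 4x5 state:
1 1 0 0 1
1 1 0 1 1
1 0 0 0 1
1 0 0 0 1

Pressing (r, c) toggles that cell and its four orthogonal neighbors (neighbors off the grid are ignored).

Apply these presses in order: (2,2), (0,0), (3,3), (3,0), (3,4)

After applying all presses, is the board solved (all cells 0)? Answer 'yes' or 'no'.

After press 1 at (2,2):
1 1 0 0 1
1 1 1 1 1
1 1 1 1 1
1 0 1 0 1

After press 2 at (0,0):
0 0 0 0 1
0 1 1 1 1
1 1 1 1 1
1 0 1 0 1

After press 3 at (3,3):
0 0 0 0 1
0 1 1 1 1
1 1 1 0 1
1 0 0 1 0

After press 4 at (3,0):
0 0 0 0 1
0 1 1 1 1
0 1 1 0 1
0 1 0 1 0

After press 5 at (3,4):
0 0 0 0 1
0 1 1 1 1
0 1 1 0 0
0 1 0 0 1

Lights still on: 9

Answer: no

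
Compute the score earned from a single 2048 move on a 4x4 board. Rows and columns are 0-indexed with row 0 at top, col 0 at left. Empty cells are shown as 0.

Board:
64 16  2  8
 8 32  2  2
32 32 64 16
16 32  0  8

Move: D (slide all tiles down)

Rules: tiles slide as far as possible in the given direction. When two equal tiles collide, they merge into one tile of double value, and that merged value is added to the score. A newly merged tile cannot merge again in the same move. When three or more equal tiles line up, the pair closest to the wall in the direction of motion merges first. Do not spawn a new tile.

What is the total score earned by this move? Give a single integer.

Answer: 68

Derivation:
Slide down:
col 0: [64, 8, 32, 16] -> [64, 8, 32, 16]  score +0 (running 0)
col 1: [16, 32, 32, 32] -> [0, 16, 32, 64]  score +64 (running 64)
col 2: [2, 2, 64, 0] -> [0, 0, 4, 64]  score +4 (running 68)
col 3: [8, 2, 16, 8] -> [8, 2, 16, 8]  score +0 (running 68)
Board after move:
64  0  0  8
 8 16  0  2
32 32  4 16
16 64 64  8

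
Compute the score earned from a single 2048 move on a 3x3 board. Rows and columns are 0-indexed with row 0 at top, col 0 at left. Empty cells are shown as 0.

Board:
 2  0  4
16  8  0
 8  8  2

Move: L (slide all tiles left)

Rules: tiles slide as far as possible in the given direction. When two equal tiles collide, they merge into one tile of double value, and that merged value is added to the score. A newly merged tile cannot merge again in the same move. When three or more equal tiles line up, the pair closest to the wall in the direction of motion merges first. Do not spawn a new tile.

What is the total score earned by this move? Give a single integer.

Slide left:
row 0: [2, 0, 4] -> [2, 4, 0]  score +0 (running 0)
row 1: [16, 8, 0] -> [16, 8, 0]  score +0 (running 0)
row 2: [8, 8, 2] -> [16, 2, 0]  score +16 (running 16)
Board after move:
 2  4  0
16  8  0
16  2  0

Answer: 16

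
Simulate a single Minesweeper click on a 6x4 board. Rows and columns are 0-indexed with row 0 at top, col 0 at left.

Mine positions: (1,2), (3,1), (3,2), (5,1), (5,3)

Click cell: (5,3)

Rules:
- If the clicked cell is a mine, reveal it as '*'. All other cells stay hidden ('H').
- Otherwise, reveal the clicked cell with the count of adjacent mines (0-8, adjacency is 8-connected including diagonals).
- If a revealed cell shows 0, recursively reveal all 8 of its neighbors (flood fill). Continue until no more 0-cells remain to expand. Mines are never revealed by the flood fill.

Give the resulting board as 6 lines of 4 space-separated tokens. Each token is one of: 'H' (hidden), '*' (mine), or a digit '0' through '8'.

H H H H
H H H H
H H H H
H H H H
H H H H
H H H *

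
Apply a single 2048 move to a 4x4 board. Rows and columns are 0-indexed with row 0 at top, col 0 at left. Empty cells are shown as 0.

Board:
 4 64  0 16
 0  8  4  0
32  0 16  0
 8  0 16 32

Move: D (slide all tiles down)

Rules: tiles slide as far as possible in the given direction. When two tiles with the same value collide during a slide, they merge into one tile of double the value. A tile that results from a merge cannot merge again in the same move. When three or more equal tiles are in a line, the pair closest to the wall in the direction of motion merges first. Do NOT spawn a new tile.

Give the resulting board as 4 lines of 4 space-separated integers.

Slide down:
col 0: [4, 0, 32, 8] -> [0, 4, 32, 8]
col 1: [64, 8, 0, 0] -> [0, 0, 64, 8]
col 2: [0, 4, 16, 16] -> [0, 0, 4, 32]
col 3: [16, 0, 0, 32] -> [0, 0, 16, 32]

Answer:  0  0  0  0
 4  0  0  0
32 64  4 16
 8  8 32 32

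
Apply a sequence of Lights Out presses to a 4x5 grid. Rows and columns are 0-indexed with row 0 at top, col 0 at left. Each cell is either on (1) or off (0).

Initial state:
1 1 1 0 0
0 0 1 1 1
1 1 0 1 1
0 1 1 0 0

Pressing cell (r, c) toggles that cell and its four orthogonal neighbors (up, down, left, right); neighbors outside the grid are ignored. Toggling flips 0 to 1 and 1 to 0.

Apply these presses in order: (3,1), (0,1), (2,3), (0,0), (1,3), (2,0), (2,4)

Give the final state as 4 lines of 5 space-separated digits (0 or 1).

After press 1 at (3,1):
1 1 1 0 0
0 0 1 1 1
1 0 0 1 1
1 0 0 0 0

After press 2 at (0,1):
0 0 0 0 0
0 1 1 1 1
1 0 0 1 1
1 0 0 0 0

After press 3 at (2,3):
0 0 0 0 0
0 1 1 0 1
1 0 1 0 0
1 0 0 1 0

After press 4 at (0,0):
1 1 0 0 0
1 1 1 0 1
1 0 1 0 0
1 0 0 1 0

After press 5 at (1,3):
1 1 0 1 0
1 1 0 1 0
1 0 1 1 0
1 0 0 1 0

After press 6 at (2,0):
1 1 0 1 0
0 1 0 1 0
0 1 1 1 0
0 0 0 1 0

After press 7 at (2,4):
1 1 0 1 0
0 1 0 1 1
0 1 1 0 1
0 0 0 1 1

Answer: 1 1 0 1 0
0 1 0 1 1
0 1 1 0 1
0 0 0 1 1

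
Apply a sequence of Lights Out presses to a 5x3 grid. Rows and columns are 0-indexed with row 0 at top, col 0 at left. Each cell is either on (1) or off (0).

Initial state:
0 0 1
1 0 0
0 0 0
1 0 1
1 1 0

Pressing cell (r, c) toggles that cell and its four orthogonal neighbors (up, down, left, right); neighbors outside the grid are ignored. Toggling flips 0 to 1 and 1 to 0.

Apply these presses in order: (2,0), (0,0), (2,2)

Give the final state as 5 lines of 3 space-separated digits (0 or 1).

Answer: 1 1 1
1 0 1
1 0 1
0 0 0
1 1 0

Derivation:
After press 1 at (2,0):
0 0 1
0 0 0
1 1 0
0 0 1
1 1 0

After press 2 at (0,0):
1 1 1
1 0 0
1 1 0
0 0 1
1 1 0

After press 3 at (2,2):
1 1 1
1 0 1
1 0 1
0 0 0
1 1 0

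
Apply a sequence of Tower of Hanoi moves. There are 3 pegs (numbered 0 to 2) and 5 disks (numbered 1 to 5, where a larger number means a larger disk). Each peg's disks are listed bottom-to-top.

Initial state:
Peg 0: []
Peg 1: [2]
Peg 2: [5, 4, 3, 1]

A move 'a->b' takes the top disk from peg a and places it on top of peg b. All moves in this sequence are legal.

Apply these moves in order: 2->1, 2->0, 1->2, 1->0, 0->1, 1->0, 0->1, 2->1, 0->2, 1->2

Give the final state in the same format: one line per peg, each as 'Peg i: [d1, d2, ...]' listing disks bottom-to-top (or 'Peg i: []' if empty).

Answer: Peg 0: []
Peg 1: [2]
Peg 2: [5, 4, 3, 1]

Derivation:
After move 1 (2->1):
Peg 0: []
Peg 1: [2, 1]
Peg 2: [5, 4, 3]

After move 2 (2->0):
Peg 0: [3]
Peg 1: [2, 1]
Peg 2: [5, 4]

After move 3 (1->2):
Peg 0: [3]
Peg 1: [2]
Peg 2: [5, 4, 1]

After move 4 (1->0):
Peg 0: [3, 2]
Peg 1: []
Peg 2: [5, 4, 1]

After move 5 (0->1):
Peg 0: [3]
Peg 1: [2]
Peg 2: [5, 4, 1]

After move 6 (1->0):
Peg 0: [3, 2]
Peg 1: []
Peg 2: [5, 4, 1]

After move 7 (0->1):
Peg 0: [3]
Peg 1: [2]
Peg 2: [5, 4, 1]

After move 8 (2->1):
Peg 0: [3]
Peg 1: [2, 1]
Peg 2: [5, 4]

After move 9 (0->2):
Peg 0: []
Peg 1: [2, 1]
Peg 2: [5, 4, 3]

After move 10 (1->2):
Peg 0: []
Peg 1: [2]
Peg 2: [5, 4, 3, 1]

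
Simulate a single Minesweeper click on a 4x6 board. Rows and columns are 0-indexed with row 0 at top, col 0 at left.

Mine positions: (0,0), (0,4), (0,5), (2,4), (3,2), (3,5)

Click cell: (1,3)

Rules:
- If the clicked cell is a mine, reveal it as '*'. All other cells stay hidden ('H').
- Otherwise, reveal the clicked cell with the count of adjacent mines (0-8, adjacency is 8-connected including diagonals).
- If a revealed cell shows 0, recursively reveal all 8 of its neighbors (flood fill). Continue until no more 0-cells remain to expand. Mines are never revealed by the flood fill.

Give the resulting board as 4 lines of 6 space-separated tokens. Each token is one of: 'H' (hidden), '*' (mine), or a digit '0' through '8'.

H H H H H H
H H H 2 H H
H H H H H H
H H H H H H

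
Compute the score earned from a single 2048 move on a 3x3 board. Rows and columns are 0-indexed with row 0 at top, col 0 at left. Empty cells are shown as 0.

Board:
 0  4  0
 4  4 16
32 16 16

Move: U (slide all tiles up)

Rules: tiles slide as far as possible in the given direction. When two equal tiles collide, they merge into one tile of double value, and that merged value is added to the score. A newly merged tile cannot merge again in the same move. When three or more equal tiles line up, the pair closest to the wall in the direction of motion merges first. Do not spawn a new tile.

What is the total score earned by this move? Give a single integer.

Slide up:
col 0: [0, 4, 32] -> [4, 32, 0]  score +0 (running 0)
col 1: [4, 4, 16] -> [8, 16, 0]  score +8 (running 8)
col 2: [0, 16, 16] -> [32, 0, 0]  score +32 (running 40)
Board after move:
 4  8 32
32 16  0
 0  0  0

Answer: 40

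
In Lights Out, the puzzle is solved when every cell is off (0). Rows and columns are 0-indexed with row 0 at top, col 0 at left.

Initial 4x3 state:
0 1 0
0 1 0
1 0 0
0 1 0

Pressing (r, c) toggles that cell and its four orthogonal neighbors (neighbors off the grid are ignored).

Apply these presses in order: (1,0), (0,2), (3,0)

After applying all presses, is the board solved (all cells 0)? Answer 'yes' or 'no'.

After press 1 at (1,0):
1 1 0
1 0 0
0 0 0
0 1 0

After press 2 at (0,2):
1 0 1
1 0 1
0 0 0
0 1 0

After press 3 at (3,0):
1 0 1
1 0 1
1 0 0
1 0 0

Lights still on: 6

Answer: no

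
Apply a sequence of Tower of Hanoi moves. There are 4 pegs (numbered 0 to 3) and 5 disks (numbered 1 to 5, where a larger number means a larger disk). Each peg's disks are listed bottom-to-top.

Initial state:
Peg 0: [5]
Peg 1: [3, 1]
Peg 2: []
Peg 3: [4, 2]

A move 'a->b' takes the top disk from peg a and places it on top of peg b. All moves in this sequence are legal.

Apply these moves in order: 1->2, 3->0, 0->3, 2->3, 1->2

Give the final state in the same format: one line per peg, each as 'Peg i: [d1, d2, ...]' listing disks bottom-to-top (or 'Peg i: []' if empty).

Answer: Peg 0: [5]
Peg 1: []
Peg 2: [3]
Peg 3: [4, 2, 1]

Derivation:
After move 1 (1->2):
Peg 0: [5]
Peg 1: [3]
Peg 2: [1]
Peg 3: [4, 2]

After move 2 (3->0):
Peg 0: [5, 2]
Peg 1: [3]
Peg 2: [1]
Peg 3: [4]

After move 3 (0->3):
Peg 0: [5]
Peg 1: [3]
Peg 2: [1]
Peg 3: [4, 2]

After move 4 (2->3):
Peg 0: [5]
Peg 1: [3]
Peg 2: []
Peg 3: [4, 2, 1]

After move 5 (1->2):
Peg 0: [5]
Peg 1: []
Peg 2: [3]
Peg 3: [4, 2, 1]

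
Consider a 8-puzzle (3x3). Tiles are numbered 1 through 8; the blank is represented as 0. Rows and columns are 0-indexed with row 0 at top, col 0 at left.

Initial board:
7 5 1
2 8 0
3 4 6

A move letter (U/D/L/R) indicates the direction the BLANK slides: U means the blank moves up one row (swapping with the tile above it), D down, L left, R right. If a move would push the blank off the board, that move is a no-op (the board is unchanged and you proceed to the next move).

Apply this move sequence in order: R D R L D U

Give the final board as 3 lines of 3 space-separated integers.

Answer: 7 5 1
2 0 6
3 8 4

Derivation:
After move 1 (R):
7 5 1
2 8 0
3 4 6

After move 2 (D):
7 5 1
2 8 6
3 4 0

After move 3 (R):
7 5 1
2 8 6
3 4 0

After move 4 (L):
7 5 1
2 8 6
3 0 4

After move 5 (D):
7 5 1
2 8 6
3 0 4

After move 6 (U):
7 5 1
2 0 6
3 8 4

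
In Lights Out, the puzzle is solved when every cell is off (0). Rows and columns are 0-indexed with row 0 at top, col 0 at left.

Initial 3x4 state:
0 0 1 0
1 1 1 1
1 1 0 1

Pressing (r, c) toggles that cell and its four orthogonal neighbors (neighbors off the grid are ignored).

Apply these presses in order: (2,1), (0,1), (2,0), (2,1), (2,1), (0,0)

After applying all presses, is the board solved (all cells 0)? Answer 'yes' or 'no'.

Answer: no

Derivation:
After press 1 at (2,1):
0 0 1 0
1 0 1 1
0 0 1 1

After press 2 at (0,1):
1 1 0 0
1 1 1 1
0 0 1 1

After press 3 at (2,0):
1 1 0 0
0 1 1 1
1 1 1 1

After press 4 at (2,1):
1 1 0 0
0 0 1 1
0 0 0 1

After press 5 at (2,1):
1 1 0 0
0 1 1 1
1 1 1 1

After press 6 at (0,0):
0 0 0 0
1 1 1 1
1 1 1 1

Lights still on: 8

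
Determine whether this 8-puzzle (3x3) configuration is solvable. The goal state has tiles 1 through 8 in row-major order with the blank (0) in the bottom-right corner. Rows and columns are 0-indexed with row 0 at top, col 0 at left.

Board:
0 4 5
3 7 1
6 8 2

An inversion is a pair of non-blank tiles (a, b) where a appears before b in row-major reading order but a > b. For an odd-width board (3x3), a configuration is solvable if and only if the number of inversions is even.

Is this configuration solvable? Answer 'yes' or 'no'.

Answer: no

Derivation:
Inversions (pairs i<j in row-major order where tile[i] > tile[j] > 0): 13
13 is odd, so the puzzle is not solvable.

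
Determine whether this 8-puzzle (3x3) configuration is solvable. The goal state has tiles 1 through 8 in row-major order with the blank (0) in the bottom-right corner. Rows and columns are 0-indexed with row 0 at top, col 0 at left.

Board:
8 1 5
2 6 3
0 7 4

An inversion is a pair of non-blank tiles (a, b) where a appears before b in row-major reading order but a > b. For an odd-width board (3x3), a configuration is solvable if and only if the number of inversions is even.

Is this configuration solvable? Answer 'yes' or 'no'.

Answer: no

Derivation:
Inversions (pairs i<j in row-major order where tile[i] > tile[j] > 0): 13
13 is odd, so the puzzle is not solvable.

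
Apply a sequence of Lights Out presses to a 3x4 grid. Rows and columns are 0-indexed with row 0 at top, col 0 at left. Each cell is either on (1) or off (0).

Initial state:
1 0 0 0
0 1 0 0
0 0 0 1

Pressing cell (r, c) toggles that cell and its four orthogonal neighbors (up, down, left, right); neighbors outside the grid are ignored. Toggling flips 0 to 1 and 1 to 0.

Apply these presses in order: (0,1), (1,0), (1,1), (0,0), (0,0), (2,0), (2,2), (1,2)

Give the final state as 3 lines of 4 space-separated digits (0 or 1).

After press 1 at (0,1):
0 1 1 0
0 0 0 0
0 0 0 1

After press 2 at (1,0):
1 1 1 0
1 1 0 0
1 0 0 1

After press 3 at (1,1):
1 0 1 0
0 0 1 0
1 1 0 1

After press 4 at (0,0):
0 1 1 0
1 0 1 0
1 1 0 1

After press 5 at (0,0):
1 0 1 0
0 0 1 0
1 1 0 1

After press 6 at (2,0):
1 0 1 0
1 0 1 0
0 0 0 1

After press 7 at (2,2):
1 0 1 0
1 0 0 0
0 1 1 0

After press 8 at (1,2):
1 0 0 0
1 1 1 1
0 1 0 0

Answer: 1 0 0 0
1 1 1 1
0 1 0 0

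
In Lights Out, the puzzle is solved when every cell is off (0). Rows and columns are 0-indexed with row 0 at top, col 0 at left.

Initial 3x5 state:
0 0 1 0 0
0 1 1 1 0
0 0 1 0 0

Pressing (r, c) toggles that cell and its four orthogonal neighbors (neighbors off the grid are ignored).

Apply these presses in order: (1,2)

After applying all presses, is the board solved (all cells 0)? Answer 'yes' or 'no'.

Answer: yes

Derivation:
After press 1 at (1,2):
0 0 0 0 0
0 0 0 0 0
0 0 0 0 0

Lights still on: 0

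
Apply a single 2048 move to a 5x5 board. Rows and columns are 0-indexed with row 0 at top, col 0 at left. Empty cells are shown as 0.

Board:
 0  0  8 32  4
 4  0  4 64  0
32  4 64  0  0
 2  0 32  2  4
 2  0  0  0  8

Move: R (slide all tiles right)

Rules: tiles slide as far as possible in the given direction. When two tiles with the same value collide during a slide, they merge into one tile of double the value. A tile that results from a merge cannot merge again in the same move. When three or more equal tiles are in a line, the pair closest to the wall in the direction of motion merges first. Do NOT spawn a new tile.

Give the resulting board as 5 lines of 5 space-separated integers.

Slide right:
row 0: [0, 0, 8, 32, 4] -> [0, 0, 8, 32, 4]
row 1: [4, 0, 4, 64, 0] -> [0, 0, 0, 8, 64]
row 2: [32, 4, 64, 0, 0] -> [0, 0, 32, 4, 64]
row 3: [2, 0, 32, 2, 4] -> [0, 2, 32, 2, 4]
row 4: [2, 0, 0, 0, 8] -> [0, 0, 0, 2, 8]

Answer:  0  0  8 32  4
 0  0  0  8 64
 0  0 32  4 64
 0  2 32  2  4
 0  0  0  2  8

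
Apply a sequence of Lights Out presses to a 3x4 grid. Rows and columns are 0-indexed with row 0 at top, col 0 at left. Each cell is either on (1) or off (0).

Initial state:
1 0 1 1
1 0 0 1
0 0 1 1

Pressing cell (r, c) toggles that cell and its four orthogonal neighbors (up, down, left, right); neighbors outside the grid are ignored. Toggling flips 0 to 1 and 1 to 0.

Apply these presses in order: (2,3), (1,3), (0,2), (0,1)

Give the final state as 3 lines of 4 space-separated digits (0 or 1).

Answer: 0 0 1 1
1 1 0 1
0 0 0 1

Derivation:
After press 1 at (2,3):
1 0 1 1
1 0 0 0
0 0 0 0

After press 2 at (1,3):
1 0 1 0
1 0 1 1
0 0 0 1

After press 3 at (0,2):
1 1 0 1
1 0 0 1
0 0 0 1

After press 4 at (0,1):
0 0 1 1
1 1 0 1
0 0 0 1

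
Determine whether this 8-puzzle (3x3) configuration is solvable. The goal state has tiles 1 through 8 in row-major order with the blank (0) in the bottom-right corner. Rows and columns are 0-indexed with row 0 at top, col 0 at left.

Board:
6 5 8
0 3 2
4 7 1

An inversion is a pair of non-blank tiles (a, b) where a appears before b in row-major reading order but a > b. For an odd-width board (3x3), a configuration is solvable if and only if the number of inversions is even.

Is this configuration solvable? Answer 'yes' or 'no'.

Answer: no

Derivation:
Inversions (pairs i<j in row-major order where tile[i] > tile[j] > 0): 19
19 is odd, so the puzzle is not solvable.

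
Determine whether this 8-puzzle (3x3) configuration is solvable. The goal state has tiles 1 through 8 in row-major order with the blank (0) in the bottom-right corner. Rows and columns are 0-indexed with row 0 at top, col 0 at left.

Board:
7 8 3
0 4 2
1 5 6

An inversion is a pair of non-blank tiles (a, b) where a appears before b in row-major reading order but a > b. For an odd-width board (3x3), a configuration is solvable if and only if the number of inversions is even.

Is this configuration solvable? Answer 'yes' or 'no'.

Answer: no

Derivation:
Inversions (pairs i<j in row-major order where tile[i] > tile[j] > 0): 17
17 is odd, so the puzzle is not solvable.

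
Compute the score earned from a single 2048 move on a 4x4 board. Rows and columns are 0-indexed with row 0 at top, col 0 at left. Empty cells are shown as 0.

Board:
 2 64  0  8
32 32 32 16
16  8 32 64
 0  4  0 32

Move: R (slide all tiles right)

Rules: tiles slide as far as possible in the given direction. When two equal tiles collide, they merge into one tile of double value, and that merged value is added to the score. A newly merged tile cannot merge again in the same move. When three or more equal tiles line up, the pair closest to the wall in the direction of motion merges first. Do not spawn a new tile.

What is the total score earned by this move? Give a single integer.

Answer: 64

Derivation:
Slide right:
row 0: [2, 64, 0, 8] -> [0, 2, 64, 8]  score +0 (running 0)
row 1: [32, 32, 32, 16] -> [0, 32, 64, 16]  score +64 (running 64)
row 2: [16, 8, 32, 64] -> [16, 8, 32, 64]  score +0 (running 64)
row 3: [0, 4, 0, 32] -> [0, 0, 4, 32]  score +0 (running 64)
Board after move:
 0  2 64  8
 0 32 64 16
16  8 32 64
 0  0  4 32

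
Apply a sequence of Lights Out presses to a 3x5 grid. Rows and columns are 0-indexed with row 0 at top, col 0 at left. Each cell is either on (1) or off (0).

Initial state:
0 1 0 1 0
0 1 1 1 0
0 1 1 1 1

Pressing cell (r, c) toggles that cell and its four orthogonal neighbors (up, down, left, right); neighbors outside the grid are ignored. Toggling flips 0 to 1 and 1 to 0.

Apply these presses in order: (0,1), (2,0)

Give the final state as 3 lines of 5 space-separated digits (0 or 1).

Answer: 1 0 1 1 0
1 0 1 1 0
1 0 1 1 1

Derivation:
After press 1 at (0,1):
1 0 1 1 0
0 0 1 1 0
0 1 1 1 1

After press 2 at (2,0):
1 0 1 1 0
1 0 1 1 0
1 0 1 1 1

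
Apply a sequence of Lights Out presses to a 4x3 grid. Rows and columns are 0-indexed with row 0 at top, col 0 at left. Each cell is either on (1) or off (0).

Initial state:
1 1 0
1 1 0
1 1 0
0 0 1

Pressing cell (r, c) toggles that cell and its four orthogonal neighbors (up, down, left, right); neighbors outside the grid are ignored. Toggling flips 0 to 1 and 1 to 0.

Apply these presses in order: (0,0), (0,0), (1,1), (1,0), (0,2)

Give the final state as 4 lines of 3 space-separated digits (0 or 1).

After press 1 at (0,0):
0 0 0
0 1 0
1 1 0
0 0 1

After press 2 at (0,0):
1 1 0
1 1 0
1 1 0
0 0 1

After press 3 at (1,1):
1 0 0
0 0 1
1 0 0
0 0 1

After press 4 at (1,0):
0 0 0
1 1 1
0 0 0
0 0 1

After press 5 at (0,2):
0 1 1
1 1 0
0 0 0
0 0 1

Answer: 0 1 1
1 1 0
0 0 0
0 0 1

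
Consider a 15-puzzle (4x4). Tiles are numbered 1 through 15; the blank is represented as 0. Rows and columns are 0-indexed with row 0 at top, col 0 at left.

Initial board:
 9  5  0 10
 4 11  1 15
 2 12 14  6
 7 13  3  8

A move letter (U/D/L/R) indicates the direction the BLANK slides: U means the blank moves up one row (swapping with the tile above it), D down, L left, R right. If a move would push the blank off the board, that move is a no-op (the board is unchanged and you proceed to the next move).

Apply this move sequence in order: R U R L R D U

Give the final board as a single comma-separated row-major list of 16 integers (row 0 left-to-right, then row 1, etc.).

Answer: 9, 5, 10, 0, 4, 11, 1, 15, 2, 12, 14, 6, 7, 13, 3, 8

Derivation:
After move 1 (R):
 9  5 10  0
 4 11  1 15
 2 12 14  6
 7 13  3  8

After move 2 (U):
 9  5 10  0
 4 11  1 15
 2 12 14  6
 7 13  3  8

After move 3 (R):
 9  5 10  0
 4 11  1 15
 2 12 14  6
 7 13  3  8

After move 4 (L):
 9  5  0 10
 4 11  1 15
 2 12 14  6
 7 13  3  8

After move 5 (R):
 9  5 10  0
 4 11  1 15
 2 12 14  6
 7 13  3  8

After move 6 (D):
 9  5 10 15
 4 11  1  0
 2 12 14  6
 7 13  3  8

After move 7 (U):
 9  5 10  0
 4 11  1 15
 2 12 14  6
 7 13  3  8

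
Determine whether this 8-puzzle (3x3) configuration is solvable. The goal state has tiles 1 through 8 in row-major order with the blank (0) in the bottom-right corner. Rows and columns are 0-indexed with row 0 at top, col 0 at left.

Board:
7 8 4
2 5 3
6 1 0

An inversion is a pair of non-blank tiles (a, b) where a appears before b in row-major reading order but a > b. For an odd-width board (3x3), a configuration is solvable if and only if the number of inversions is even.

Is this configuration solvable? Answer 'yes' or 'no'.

Inversions (pairs i<j in row-major order where tile[i] > tile[j] > 0): 20
20 is even, so the puzzle is solvable.

Answer: yes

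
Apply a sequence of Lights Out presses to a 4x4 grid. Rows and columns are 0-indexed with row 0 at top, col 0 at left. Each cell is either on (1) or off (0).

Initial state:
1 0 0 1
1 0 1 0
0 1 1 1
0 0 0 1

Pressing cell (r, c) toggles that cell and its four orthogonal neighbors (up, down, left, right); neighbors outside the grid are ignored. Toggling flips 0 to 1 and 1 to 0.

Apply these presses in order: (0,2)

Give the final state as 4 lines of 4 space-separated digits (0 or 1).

Answer: 1 1 1 0
1 0 0 0
0 1 1 1
0 0 0 1

Derivation:
After press 1 at (0,2):
1 1 1 0
1 0 0 0
0 1 1 1
0 0 0 1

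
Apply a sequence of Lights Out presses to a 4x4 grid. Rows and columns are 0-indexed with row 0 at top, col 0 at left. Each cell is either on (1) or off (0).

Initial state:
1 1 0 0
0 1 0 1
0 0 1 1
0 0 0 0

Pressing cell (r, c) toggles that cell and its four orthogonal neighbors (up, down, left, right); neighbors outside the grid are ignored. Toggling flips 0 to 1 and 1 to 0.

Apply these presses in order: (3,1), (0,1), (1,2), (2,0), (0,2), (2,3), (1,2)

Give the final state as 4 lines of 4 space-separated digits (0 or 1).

Answer: 0 1 0 1
1 0 1 0
1 0 0 0
0 1 1 1

Derivation:
After press 1 at (3,1):
1 1 0 0
0 1 0 1
0 1 1 1
1 1 1 0

After press 2 at (0,1):
0 0 1 0
0 0 0 1
0 1 1 1
1 1 1 0

After press 3 at (1,2):
0 0 0 0
0 1 1 0
0 1 0 1
1 1 1 0

After press 4 at (2,0):
0 0 0 0
1 1 1 0
1 0 0 1
0 1 1 0

After press 5 at (0,2):
0 1 1 1
1 1 0 0
1 0 0 1
0 1 1 0

After press 6 at (2,3):
0 1 1 1
1 1 0 1
1 0 1 0
0 1 1 1

After press 7 at (1,2):
0 1 0 1
1 0 1 0
1 0 0 0
0 1 1 1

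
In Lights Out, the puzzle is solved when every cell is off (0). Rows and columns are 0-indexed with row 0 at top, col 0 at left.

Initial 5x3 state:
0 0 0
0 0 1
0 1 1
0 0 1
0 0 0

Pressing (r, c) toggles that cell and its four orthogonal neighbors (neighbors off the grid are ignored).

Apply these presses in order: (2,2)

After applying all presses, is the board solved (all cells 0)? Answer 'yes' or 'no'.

Answer: yes

Derivation:
After press 1 at (2,2):
0 0 0
0 0 0
0 0 0
0 0 0
0 0 0

Lights still on: 0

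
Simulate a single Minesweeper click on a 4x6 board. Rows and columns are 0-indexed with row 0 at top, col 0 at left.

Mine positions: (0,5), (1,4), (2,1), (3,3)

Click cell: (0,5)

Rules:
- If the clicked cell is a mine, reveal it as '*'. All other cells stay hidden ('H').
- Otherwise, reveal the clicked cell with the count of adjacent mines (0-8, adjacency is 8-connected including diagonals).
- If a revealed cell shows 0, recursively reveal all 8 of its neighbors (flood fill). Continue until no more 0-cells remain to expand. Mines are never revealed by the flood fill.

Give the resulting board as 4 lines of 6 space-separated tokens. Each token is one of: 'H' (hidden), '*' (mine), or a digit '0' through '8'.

H H H H H *
H H H H H H
H H H H H H
H H H H H H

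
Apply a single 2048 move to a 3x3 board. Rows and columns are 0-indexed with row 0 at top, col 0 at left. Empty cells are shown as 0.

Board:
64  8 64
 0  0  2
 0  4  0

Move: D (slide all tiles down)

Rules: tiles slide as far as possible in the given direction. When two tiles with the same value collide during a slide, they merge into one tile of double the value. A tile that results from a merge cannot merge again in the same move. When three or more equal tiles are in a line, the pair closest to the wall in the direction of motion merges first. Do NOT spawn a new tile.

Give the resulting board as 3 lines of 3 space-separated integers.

Answer:  0  0  0
 0  8 64
64  4  2

Derivation:
Slide down:
col 0: [64, 0, 0] -> [0, 0, 64]
col 1: [8, 0, 4] -> [0, 8, 4]
col 2: [64, 2, 0] -> [0, 64, 2]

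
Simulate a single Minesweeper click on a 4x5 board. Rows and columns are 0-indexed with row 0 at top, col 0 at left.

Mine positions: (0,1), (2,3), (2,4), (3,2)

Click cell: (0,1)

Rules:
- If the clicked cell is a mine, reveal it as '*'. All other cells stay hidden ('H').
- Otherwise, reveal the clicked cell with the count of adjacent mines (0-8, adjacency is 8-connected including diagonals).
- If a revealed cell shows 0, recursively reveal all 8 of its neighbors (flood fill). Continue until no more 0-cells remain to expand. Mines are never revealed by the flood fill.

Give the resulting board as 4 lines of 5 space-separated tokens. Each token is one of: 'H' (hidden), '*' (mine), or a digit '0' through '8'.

H * H H H
H H H H H
H H H H H
H H H H H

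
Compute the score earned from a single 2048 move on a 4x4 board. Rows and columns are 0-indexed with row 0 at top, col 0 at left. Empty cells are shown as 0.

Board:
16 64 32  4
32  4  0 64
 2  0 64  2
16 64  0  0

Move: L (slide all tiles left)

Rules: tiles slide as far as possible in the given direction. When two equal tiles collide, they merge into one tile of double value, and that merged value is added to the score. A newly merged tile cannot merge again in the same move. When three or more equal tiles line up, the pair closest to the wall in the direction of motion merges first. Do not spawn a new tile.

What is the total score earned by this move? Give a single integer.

Answer: 0

Derivation:
Slide left:
row 0: [16, 64, 32, 4] -> [16, 64, 32, 4]  score +0 (running 0)
row 1: [32, 4, 0, 64] -> [32, 4, 64, 0]  score +0 (running 0)
row 2: [2, 0, 64, 2] -> [2, 64, 2, 0]  score +0 (running 0)
row 3: [16, 64, 0, 0] -> [16, 64, 0, 0]  score +0 (running 0)
Board after move:
16 64 32  4
32  4 64  0
 2 64  2  0
16 64  0  0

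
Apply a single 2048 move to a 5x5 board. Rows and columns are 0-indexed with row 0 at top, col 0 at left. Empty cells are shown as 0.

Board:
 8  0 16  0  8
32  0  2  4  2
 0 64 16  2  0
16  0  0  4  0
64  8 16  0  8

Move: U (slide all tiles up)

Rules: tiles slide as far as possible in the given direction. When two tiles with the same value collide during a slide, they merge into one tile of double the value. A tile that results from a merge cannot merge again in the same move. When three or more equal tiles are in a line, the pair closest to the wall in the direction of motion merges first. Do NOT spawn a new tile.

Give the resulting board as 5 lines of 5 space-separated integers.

Slide up:
col 0: [8, 32, 0, 16, 64] -> [8, 32, 16, 64, 0]
col 1: [0, 0, 64, 0, 8] -> [64, 8, 0, 0, 0]
col 2: [16, 2, 16, 0, 16] -> [16, 2, 32, 0, 0]
col 3: [0, 4, 2, 4, 0] -> [4, 2, 4, 0, 0]
col 4: [8, 2, 0, 0, 8] -> [8, 2, 8, 0, 0]

Answer:  8 64 16  4  8
32  8  2  2  2
16  0 32  4  8
64  0  0  0  0
 0  0  0  0  0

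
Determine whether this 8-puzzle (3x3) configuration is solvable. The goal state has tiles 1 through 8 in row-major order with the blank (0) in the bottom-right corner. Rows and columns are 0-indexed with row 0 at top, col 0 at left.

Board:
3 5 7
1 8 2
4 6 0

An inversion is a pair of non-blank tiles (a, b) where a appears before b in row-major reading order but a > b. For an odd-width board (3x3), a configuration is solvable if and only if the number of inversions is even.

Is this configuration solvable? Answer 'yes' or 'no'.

Answer: yes

Derivation:
Inversions (pairs i<j in row-major order where tile[i] > tile[j] > 0): 12
12 is even, so the puzzle is solvable.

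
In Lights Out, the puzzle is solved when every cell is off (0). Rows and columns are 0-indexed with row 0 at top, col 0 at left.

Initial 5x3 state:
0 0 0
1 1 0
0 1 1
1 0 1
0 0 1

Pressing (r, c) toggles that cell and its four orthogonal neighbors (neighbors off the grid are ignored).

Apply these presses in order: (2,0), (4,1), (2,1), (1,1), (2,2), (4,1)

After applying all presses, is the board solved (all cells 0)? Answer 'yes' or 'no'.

Answer: no

Derivation:
After press 1 at (2,0):
0 0 0
0 1 0
1 0 1
0 0 1
0 0 1

After press 2 at (4,1):
0 0 0
0 1 0
1 0 1
0 1 1
1 1 0

After press 3 at (2,1):
0 0 0
0 0 0
0 1 0
0 0 1
1 1 0

After press 4 at (1,1):
0 1 0
1 1 1
0 0 0
0 0 1
1 1 0

After press 5 at (2,2):
0 1 0
1 1 0
0 1 1
0 0 0
1 1 0

After press 6 at (4,1):
0 1 0
1 1 0
0 1 1
0 1 0
0 0 1

Lights still on: 7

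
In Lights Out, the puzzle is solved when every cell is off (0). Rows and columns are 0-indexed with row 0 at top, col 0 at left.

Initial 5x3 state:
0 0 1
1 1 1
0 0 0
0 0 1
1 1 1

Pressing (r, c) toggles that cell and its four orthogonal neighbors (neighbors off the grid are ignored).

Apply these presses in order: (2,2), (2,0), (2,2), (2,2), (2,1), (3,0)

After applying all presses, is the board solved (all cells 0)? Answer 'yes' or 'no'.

After press 1 at (2,2):
0 0 1
1 1 0
0 1 1
0 0 0
1 1 1

After press 2 at (2,0):
0 0 1
0 1 0
1 0 1
1 0 0
1 1 1

After press 3 at (2,2):
0 0 1
0 1 1
1 1 0
1 0 1
1 1 1

After press 4 at (2,2):
0 0 1
0 1 0
1 0 1
1 0 0
1 1 1

After press 5 at (2,1):
0 0 1
0 0 0
0 1 0
1 1 0
1 1 1

After press 6 at (3,0):
0 0 1
0 0 0
1 1 0
0 0 0
0 1 1

Lights still on: 5

Answer: no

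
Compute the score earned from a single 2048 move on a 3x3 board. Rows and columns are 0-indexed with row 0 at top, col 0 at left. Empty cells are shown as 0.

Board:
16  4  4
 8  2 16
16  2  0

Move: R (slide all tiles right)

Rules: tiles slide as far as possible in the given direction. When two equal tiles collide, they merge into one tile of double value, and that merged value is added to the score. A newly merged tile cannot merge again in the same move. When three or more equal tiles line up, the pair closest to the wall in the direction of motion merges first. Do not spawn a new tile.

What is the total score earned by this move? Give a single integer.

Slide right:
row 0: [16, 4, 4] -> [0, 16, 8]  score +8 (running 8)
row 1: [8, 2, 16] -> [8, 2, 16]  score +0 (running 8)
row 2: [16, 2, 0] -> [0, 16, 2]  score +0 (running 8)
Board after move:
 0 16  8
 8  2 16
 0 16  2

Answer: 8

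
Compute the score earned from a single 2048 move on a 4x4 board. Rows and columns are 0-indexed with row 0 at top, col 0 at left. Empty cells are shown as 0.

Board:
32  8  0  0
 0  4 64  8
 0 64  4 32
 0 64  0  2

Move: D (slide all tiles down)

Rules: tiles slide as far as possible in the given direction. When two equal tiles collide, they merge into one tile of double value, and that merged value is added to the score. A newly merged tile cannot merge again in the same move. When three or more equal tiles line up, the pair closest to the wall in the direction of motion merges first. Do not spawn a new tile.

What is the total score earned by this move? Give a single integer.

Answer: 128

Derivation:
Slide down:
col 0: [32, 0, 0, 0] -> [0, 0, 0, 32]  score +0 (running 0)
col 1: [8, 4, 64, 64] -> [0, 8, 4, 128]  score +128 (running 128)
col 2: [0, 64, 4, 0] -> [0, 0, 64, 4]  score +0 (running 128)
col 3: [0, 8, 32, 2] -> [0, 8, 32, 2]  score +0 (running 128)
Board after move:
  0   0   0   0
  0   8   0   8
  0   4  64  32
 32 128   4   2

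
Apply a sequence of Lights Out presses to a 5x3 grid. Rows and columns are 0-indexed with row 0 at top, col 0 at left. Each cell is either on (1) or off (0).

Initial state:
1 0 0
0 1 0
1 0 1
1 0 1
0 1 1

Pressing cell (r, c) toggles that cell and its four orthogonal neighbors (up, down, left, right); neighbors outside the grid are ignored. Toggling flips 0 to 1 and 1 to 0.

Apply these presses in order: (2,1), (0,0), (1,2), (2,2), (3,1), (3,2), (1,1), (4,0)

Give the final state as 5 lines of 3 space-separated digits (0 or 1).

Answer: 0 0 1
0 0 1
0 0 1
1 1 0
1 1 0

Derivation:
After press 1 at (2,1):
1 0 0
0 0 0
0 1 0
1 1 1
0 1 1

After press 2 at (0,0):
0 1 0
1 0 0
0 1 0
1 1 1
0 1 1

After press 3 at (1,2):
0 1 1
1 1 1
0 1 1
1 1 1
0 1 1

After press 4 at (2,2):
0 1 1
1 1 0
0 0 0
1 1 0
0 1 1

After press 5 at (3,1):
0 1 1
1 1 0
0 1 0
0 0 1
0 0 1

After press 6 at (3,2):
0 1 1
1 1 0
0 1 1
0 1 0
0 0 0

After press 7 at (1,1):
0 0 1
0 0 1
0 0 1
0 1 0
0 0 0

After press 8 at (4,0):
0 0 1
0 0 1
0 0 1
1 1 0
1 1 0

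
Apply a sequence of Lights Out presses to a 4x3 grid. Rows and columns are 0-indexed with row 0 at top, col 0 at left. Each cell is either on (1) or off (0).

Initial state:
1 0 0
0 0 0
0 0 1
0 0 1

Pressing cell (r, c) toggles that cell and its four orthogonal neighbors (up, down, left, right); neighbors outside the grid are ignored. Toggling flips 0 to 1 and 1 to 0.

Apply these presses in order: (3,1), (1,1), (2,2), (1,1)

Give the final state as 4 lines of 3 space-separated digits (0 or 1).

Answer: 1 0 0
0 0 1
0 0 0
1 1 1

Derivation:
After press 1 at (3,1):
1 0 0
0 0 0
0 1 1
1 1 0

After press 2 at (1,1):
1 1 0
1 1 1
0 0 1
1 1 0

After press 3 at (2,2):
1 1 0
1 1 0
0 1 0
1 1 1

After press 4 at (1,1):
1 0 0
0 0 1
0 0 0
1 1 1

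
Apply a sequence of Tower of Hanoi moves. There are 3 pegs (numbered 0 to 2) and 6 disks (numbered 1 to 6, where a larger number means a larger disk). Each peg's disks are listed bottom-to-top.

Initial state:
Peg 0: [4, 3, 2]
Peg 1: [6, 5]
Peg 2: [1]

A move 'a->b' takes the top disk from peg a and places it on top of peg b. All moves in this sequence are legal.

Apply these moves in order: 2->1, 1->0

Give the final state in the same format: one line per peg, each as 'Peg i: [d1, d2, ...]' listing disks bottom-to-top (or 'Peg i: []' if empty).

Answer: Peg 0: [4, 3, 2, 1]
Peg 1: [6, 5]
Peg 2: []

Derivation:
After move 1 (2->1):
Peg 0: [4, 3, 2]
Peg 1: [6, 5, 1]
Peg 2: []

After move 2 (1->0):
Peg 0: [4, 3, 2, 1]
Peg 1: [6, 5]
Peg 2: []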